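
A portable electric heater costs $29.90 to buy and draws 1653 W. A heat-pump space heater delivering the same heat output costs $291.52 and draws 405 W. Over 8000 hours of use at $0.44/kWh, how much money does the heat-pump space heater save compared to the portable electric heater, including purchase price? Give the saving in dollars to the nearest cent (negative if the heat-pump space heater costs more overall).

$4131.34

portable electric heater: $29.90 + (1653/1000) kW × 8000 h × $0.44 = $29.90 + $5818.56 = $5848.46
heat-pump space heater: $291.52 + (405/1000) kW × 8000 h × $0.44 = $291.52 + $1425.6 = $1717.12
Saving = $5848.46 − $1717.12 = $4131.34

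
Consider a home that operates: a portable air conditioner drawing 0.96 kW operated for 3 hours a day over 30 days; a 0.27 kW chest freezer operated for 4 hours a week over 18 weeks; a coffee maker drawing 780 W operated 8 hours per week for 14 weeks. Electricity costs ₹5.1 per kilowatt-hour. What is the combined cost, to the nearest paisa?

₹985.32

portable air conditioner: Runtime = 3 h/day × 30 days = 90 h
portable air conditioner: 0.96 kW × 90 h = 86.4 kWh
chest freezer: Runtime = 4 h/week × 18 weeks = 72 h
chest freezer: 0.27 kW × 72 h = 19.44 kWh
coffee maker: Runtime = 8 h/week × 14 weeks = 112 h
coffee maker: 0.78 kW × 112 h = 87.36 kWh
Total energy = 193.2 kWh
Cost = 193.2 × ₹5.1 = ₹985.32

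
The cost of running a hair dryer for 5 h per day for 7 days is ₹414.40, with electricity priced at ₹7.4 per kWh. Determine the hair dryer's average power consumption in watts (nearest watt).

1600 W

Energy = ₹414.40 ÷ ₹7.4/kWh = 56 kWh
Runtime = 5 h/day × 7 days = 35 h
Power = 56 kWh ÷ 35 h = 1.6 kW = 1600 W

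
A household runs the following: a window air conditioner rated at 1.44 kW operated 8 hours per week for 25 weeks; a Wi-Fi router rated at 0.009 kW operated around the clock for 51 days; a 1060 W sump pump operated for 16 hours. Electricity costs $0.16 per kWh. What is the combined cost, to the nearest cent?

$50.56

window air conditioner: Runtime = 8 h/week × 25 weeks = 200 h
window air conditioner: 1.44 kW × 200 h = 288 kWh
Wi-Fi router: Runtime = 24 h × 51 = 1224 h
Wi-Fi router: 0.009 kW × 1224 h = 11.016 kWh
sump pump: 1.06 kW × 16 h = 16.96 kWh
Total energy = 315.976 kWh
Cost = 315.976 × $0.16 = $50.56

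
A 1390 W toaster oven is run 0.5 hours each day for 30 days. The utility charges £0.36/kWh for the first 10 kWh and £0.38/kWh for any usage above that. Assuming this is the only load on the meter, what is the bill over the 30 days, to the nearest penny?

Runtime = 0.5 h/day × 30 days = 15 h
Energy = 1.39 kW × 15 h = 20.85 kWh
Tier 1 (0–10 kWh): 10 × £0.36 = £3.6
Above 10 kWh: 10.85 × £0.38 = £4.123
Bill = £7.72

£7.72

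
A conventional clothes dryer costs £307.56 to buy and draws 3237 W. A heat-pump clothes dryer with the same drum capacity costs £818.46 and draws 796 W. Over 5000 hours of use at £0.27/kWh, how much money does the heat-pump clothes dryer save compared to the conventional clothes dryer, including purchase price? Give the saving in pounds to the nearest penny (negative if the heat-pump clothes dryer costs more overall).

£2784.45

conventional clothes dryer: £307.56 + (3237/1000) kW × 5000 h × £0.27 = £307.56 + £4369.95 = £4677.51
heat-pump clothes dryer: £818.46 + (796/1000) kW × 5000 h × £0.27 = £818.46 + £1074.6 = £1893.06
Saving = £4677.51 − £1893.06 = £2784.45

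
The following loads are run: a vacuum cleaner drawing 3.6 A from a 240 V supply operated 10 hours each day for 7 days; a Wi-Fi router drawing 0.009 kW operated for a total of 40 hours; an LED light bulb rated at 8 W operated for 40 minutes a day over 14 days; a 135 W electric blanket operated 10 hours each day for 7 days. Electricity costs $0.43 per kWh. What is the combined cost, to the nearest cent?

vacuum cleaner: Power = 3.6 A × 240 V = 864 W = 0.864 kW
vacuum cleaner: Runtime = 10 h/day × 7 days = 70 h
vacuum cleaner: 0.864 kW × 70 h = 60.48 kWh
Wi-Fi router: 0.009 kW × 40 h = 0.36 kWh
LED light bulb: Runtime = 40 min × 14 = 560 min = 9.333333… h
LED light bulb: 0.008 kW × 9.333333… h = 0.074666… kWh
electric blanket: Runtime = 10 h/day × 7 days = 70 h
electric blanket: 0.135 kW × 70 h = 9.45 kWh
Total energy = 70.364666… kWh
Cost = 70.364666… × $0.43 = $30.26

$30.26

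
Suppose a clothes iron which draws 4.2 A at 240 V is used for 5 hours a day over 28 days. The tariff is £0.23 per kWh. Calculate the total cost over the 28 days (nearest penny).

£32.46

Power = 4.2 A × 240 V = 1008 W = 1.008 kW
Runtime = 5 h/day × 28 days = 140 h
Energy = 1.008 kW × 140 h = 141.12 kWh
Cost = 141.12 kWh × £0.23/kWh = £32.46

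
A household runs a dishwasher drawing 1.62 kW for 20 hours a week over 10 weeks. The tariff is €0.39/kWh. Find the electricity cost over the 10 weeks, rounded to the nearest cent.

Runtime = 20 h/week × 10 weeks = 200 h
Energy = 1.62 kW × 200 h = 324 kWh
Cost = 324 kWh × €0.39/kWh = €126.36

€126.36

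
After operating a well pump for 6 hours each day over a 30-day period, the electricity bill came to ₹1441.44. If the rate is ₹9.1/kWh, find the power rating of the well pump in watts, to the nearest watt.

880 W

Energy = ₹1441.44 ÷ ₹9.1/kWh = 158.4 kWh
Runtime = 6 h/day × 30 days = 180 h
Power = 158.4 kWh ÷ 180 h = 0.88 kW = 880 W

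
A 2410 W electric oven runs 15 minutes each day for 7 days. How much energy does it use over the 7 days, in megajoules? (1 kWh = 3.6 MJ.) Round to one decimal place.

Runtime = 15 min × 7 = 105 min = 1.75 h
Energy = 2.41 kW × 1.75 h = 4.2175 kWh
= 4.2175 × 3.6 MJ = 15.2 MJ

15.2 MJ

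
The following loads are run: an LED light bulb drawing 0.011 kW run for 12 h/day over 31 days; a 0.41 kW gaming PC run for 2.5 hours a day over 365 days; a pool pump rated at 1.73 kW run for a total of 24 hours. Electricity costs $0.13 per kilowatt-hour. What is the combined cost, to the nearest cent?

LED light bulb: Runtime = 12 h/day × 31 days = 372 h
LED light bulb: 0.011 kW × 372 h = 4.092 kWh
gaming PC: Runtime = 2.5 h/day × 365 days = 912.5 h
gaming PC: 0.41 kW × 912.5 h = 374.125 kWh
pool pump: 1.73 kW × 24 h = 41.52 kWh
Total energy = 419.737 kWh
Cost = 419.737 × $0.13 = $54.57

$54.57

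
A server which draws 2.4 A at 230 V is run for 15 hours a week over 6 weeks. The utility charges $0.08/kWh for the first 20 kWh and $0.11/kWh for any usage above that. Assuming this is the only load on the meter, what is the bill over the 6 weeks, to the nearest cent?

$4.86

Power = 2.4 A × 230 V = 552 W = 0.552 kW
Runtime = 15 h/week × 6 weeks = 90 h
Energy = 0.552 kW × 90 h = 49.68 kWh
Tier 1 (0–20 kWh): 20 × $0.08 = $1.6
Above 20 kWh: 29.68 × $0.11 = $3.2648
Bill = $4.86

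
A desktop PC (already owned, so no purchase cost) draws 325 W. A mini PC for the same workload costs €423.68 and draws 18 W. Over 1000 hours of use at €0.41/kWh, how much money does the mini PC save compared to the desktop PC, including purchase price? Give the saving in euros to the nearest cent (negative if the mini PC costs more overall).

-€297.81

desktop PC: €0.00 + (325/1000) kW × 1000 h × €0.41 = €0.00 + €133.25 = €133.25
mini PC: €423.68 + (18/1000) kW × 1000 h × €0.41 = €423.68 + €7.38 = €431.06
Saving = €133.25 − €431.06 = −€297.81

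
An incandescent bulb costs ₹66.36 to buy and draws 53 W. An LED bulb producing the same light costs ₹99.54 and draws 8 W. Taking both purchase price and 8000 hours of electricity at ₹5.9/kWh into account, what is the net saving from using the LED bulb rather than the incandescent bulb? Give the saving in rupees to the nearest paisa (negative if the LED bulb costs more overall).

incandescent bulb: ₹66.36 + (53/1000) kW × 8000 h × ₹5.9 = ₹66.36 + ₹2501.6 = ₹2567.96
LED bulb: ₹99.54 + (8/1000) kW × 8000 h × ₹5.9 = ₹99.54 + ₹377.6 = ₹477.14
Saving = ₹2567.96 − ₹477.14 = ₹2090.82

₹2090.82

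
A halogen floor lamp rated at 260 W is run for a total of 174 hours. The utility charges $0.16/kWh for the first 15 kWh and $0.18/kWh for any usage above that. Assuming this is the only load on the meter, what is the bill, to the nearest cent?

Energy = 0.26 kW × 174 h = 45.24 kWh
Tier 1 (0–15 kWh): 15 × $0.16 = $2.4
Above 15 kWh: 30.24 × $0.18 = $5.4432
Bill = $7.84

$7.84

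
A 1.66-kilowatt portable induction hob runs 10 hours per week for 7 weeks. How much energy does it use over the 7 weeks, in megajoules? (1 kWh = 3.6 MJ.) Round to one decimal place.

418.3 MJ

Runtime = 10 h/week × 7 weeks = 70 h
Energy = 1.66 kW × 70 h = 116.2 kWh
= 116.2 × 3.6 MJ = 418.3 MJ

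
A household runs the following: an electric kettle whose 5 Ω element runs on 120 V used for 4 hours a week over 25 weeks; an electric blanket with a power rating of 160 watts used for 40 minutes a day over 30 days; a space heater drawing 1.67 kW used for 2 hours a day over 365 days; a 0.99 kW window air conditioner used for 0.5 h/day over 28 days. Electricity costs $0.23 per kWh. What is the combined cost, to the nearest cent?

$350.56

electric kettle: Power = V²/R = 120²/5 = 2880 W = 2.88 kW
electric kettle: Runtime = 4 h/week × 25 weeks = 100 h
electric kettle: 2.88 kW × 100 h = 288 kWh
electric blanket: Runtime = 40 min × 30 = 1200 min = 20 h
electric blanket: 0.16 kW × 20 h = 3.2 kWh
space heater: Runtime = 2 h/day × 365 days = 730 h
space heater: 1.67 kW × 730 h = 1219.1 kWh
window air conditioner: Runtime = 0.5 h/day × 28 days = 14 h
window air conditioner: 0.99 kW × 14 h = 13.86 kWh
Total energy = 1524.16 kWh
Cost = 1524.16 × $0.23 = $350.56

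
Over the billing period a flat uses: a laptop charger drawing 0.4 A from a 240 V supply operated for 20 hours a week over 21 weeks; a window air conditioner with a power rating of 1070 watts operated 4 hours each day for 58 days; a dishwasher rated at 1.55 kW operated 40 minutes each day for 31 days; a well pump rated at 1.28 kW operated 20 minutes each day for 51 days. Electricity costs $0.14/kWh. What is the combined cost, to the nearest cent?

$47.93

laptop charger: Power = 0.4 A × 240 V = 96 W = 0.096 kW
laptop charger: Runtime = 20 h/week × 21 weeks = 420 h
laptop charger: 0.096 kW × 420 h = 40.32 kWh
window air conditioner: Runtime = 4 h/day × 58 days = 232 h
window air conditioner: 1.07 kW × 232 h = 248.24 kWh
dishwasher: Runtime = 40 min × 31 = 1240 min = 20.666666… h
dishwasher: 1.55 kW × 20.666666… h = 32.033333… kWh
well pump: Runtime = 20 min × 51 = 1020 min = 17 h
well pump: 1.28 kW × 17 h = 21.76 kWh
Total energy = 342.353333… kWh
Cost = 342.353333… × $0.14 = $47.93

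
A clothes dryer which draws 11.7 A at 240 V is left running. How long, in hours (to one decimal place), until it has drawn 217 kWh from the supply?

Power = 11.7 A × 240 V = 2808 W = 2.808 kW
Hours = 217 kWh ÷ 2.808 kW = 77.3 h

77.3 h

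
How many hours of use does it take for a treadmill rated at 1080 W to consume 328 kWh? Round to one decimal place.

303.7 h

Hours = 328 kWh ÷ 1.08 kW = 303.7 h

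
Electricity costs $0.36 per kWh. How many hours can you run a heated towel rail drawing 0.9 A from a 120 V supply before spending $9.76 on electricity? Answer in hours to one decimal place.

Power = 0.9 A × 120 V = 108 W = 0.108 kW
Energy available = $9.76 ÷ $0.36/kWh = 27.1111 kWh
Hours = 27.1111 kWh ÷ 0.108 kW = 251.0 h

251.0 h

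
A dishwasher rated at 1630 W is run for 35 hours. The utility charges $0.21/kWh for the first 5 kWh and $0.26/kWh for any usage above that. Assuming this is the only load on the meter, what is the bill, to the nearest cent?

Energy = 1.63 kW × 35 h = 57.05 kWh
Tier 1 (0–5 kWh): 5 × $0.21 = $1.05
Above 5 kWh: 52.05 × $0.26 = $13.533
Bill = $14.58

$14.58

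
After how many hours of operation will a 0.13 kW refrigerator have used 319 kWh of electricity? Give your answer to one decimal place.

Hours = 319 kWh ÷ 0.13 kW = 2453.8 h

2453.8 h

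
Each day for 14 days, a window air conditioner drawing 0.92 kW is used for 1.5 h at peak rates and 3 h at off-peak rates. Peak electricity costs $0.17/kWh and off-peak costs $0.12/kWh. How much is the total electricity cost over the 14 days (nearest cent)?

$7.92

Peak energy = 0.92 kW × 1.5 h × 14 = 19.32 kWh
Off-peak energy = 0.92 kW × 3 h × 14 = 38.64 kWh
Cost = 19.32 × $0.17 + 38.64 × $0.12 = $3.2844 + $4.6368 = $7.92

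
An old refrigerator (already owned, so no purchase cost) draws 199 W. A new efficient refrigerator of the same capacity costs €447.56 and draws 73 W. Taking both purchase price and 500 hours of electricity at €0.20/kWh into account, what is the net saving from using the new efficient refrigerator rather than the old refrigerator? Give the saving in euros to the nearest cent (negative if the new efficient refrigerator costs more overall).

-€434.96

old refrigerator: €0.00 + (199/1000) kW × 500 h × €0.20 = €0.00 + €19.9 = €19.9
new efficient refrigerator: €447.56 + (73/1000) kW × 500 h × €0.20 = €447.56 + €7.3 = €454.86
Saving = €19.9 − €454.86 = −€434.96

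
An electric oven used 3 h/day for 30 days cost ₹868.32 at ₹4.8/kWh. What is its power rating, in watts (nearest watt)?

2010 W

Energy = ₹868.32 ÷ ₹4.8/kWh = 180.9 kWh
Runtime = 3 h/day × 30 days = 90 h
Power = 180.9 kWh ÷ 90 h = 2.01 kW = 2010 W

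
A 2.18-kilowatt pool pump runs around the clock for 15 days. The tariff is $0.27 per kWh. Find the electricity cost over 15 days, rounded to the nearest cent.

Runtime = 24 h × 15 = 360 h
Energy = 2.18 kW × 360 h = 784.8 kWh
Cost = 784.8 kWh × $0.27/kWh = $211.90

$211.90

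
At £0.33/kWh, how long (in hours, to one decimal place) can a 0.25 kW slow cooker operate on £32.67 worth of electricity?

396.0 h

Energy available = £32.67 ÷ £0.33/kWh = 99 kWh
Hours = 99 kWh ÷ 0.25 kW = 396.0 h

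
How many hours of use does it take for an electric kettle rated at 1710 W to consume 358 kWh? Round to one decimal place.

209.4 h

Hours = 358 kWh ÷ 1.71 kW = 209.4 h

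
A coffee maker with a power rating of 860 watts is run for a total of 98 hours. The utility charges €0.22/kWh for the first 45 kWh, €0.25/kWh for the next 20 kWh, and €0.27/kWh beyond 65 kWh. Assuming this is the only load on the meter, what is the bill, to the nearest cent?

Energy = 0.86 kW × 98 h = 84.28 kWh
Tier 1 (0–45 kWh): 45 × €0.22 = €9.9
Tier 2 (45–65 kWh): 20 × €0.25 = €5
Above 65 kWh: 19.28 × €0.27 = €5.2056
Bill = €20.11

€20.11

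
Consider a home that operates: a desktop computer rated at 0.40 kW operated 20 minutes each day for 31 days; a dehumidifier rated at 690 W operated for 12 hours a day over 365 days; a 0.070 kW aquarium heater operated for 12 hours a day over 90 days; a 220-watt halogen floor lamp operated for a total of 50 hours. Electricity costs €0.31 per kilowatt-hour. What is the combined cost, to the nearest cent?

€965.01

desktop computer: Runtime = 20 min × 31 = 620 min = 10.333333… h
desktop computer: 0.4 kW × 10.333333… h = 4.133333… kWh
dehumidifier: Runtime = 12 h/day × 365 days = 4380 h
dehumidifier: 0.69 kW × 4380 h = 3022.2 kWh
aquarium heater: Runtime = 12 h/day × 90 days = 1080 h
aquarium heater: 0.07 kW × 1080 h = 75.6 kWh
halogen floor lamp: 0.22 kW × 50 h = 11 kWh
Total energy = 3112.933333… kWh
Cost = 3112.933333… × €0.31 = €965.01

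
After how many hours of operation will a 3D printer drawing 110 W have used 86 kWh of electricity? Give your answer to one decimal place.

Hours = 86 kWh ÷ 0.11 kW = 781.8 h

781.8 h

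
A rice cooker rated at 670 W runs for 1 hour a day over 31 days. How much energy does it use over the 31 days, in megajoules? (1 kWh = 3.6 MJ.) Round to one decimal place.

Runtime = 1 h/day × 31 days = 31 h
Energy = 0.67 kW × 31 h = 20.77 kWh
= 20.77 × 3.6 MJ = 74.8 MJ

74.8 MJ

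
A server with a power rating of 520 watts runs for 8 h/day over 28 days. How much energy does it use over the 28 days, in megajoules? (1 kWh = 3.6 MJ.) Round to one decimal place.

Runtime = 8 h/day × 28 days = 224 h
Energy = 0.52 kW × 224 h = 116.48 kWh
= 116.48 × 3.6 MJ = 419.3 MJ

419.3 MJ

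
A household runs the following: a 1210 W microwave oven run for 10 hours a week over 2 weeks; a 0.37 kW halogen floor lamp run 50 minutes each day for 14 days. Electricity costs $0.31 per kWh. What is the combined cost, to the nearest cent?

$8.84

microwave oven: Runtime = 10 h/week × 2 weeks = 20 h
microwave oven: 1.21 kW × 20 h = 24.2 kWh
halogen floor lamp: Runtime = 50 min × 14 = 700 min = 11.666666… h
halogen floor lamp: 0.37 kW × 11.666666… h = 4.316666… kWh
Total energy = 28.516666… kWh
Cost = 28.516666… × $0.31 = $8.84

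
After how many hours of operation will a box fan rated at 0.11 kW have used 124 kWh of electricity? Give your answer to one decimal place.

1127.3 h

Hours = 124 kWh ÷ 0.11 kW = 1127.3 h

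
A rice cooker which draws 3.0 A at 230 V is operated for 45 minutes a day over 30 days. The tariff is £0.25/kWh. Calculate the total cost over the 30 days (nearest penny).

Power = 3.0 A × 230 V = 690 W = 0.69 kW
Runtime = 45 min × 30 = 1350 min = 22.5 h
Energy = 0.69 kW × 22.5 h = 15.525 kWh
Cost = 15.525 kWh × £0.25/kWh = £3.88

£3.88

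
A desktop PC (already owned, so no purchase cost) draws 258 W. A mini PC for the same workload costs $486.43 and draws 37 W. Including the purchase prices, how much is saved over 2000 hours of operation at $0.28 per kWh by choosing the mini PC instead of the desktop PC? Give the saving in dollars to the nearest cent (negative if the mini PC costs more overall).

-$362.67

desktop PC: $0.00 + (258/1000) kW × 2000 h × $0.28 = $0.00 + $144.48 = $144.48
mini PC: $486.43 + (37/1000) kW × 2000 h × $0.28 = $486.43 + $20.72 = $507.15
Saving = $144.48 − $507.15 = −$362.67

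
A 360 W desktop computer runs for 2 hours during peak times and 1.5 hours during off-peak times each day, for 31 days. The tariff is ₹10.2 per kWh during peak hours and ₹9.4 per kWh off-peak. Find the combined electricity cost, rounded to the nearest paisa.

Peak energy = 0.36 kW × 2 h × 31 = 22.32 kWh
Off-peak energy = 0.36 kW × 1.5 h × 31 = 16.74 kWh
Cost = 22.32 × ₹10.2 + 16.74 × ₹9.4 = ₹227.664 + ₹157.356 = ₹385.02

₹385.02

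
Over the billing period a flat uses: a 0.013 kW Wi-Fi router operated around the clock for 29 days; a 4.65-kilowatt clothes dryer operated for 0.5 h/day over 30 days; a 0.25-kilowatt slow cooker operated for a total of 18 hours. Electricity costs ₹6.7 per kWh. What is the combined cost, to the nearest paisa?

₹558.10

Wi-Fi router: Runtime = 24 h × 29 = 696 h
Wi-Fi router: 0.013 kW × 696 h = 9.048 kWh
clothes dryer: Runtime = 0.5 h/day × 30 days = 15 h
clothes dryer: 4.65 kW × 15 h = 69.75 kWh
slow cooker: 0.25 kW × 18 h = 4.5 kWh
Total energy = 83.298 kWh
Cost = 83.298 × ₹6.7 = ₹558.10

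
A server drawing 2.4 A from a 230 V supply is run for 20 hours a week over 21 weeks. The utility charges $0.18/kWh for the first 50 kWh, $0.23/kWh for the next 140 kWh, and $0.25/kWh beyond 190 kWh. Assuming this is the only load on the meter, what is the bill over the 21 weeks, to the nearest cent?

Power = 2.4 A × 230 V = 552 W = 0.552 kW
Runtime = 20 h/week × 21 weeks = 420 h
Energy = 0.552 kW × 420 h = 231.84 kWh
Tier 1 (0–50 kWh): 50 × $0.18 = $9
Tier 2 (50–190 kWh): 140 × $0.23 = $32.2
Above 190 kWh: 41.84 × $0.25 = $10.46
Bill = $51.66

$51.66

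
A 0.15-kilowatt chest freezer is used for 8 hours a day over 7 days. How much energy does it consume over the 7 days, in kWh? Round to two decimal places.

8.40 kWh

Runtime = 8 h/day × 7 days = 56 h
Energy = 0.15 kW × 56 h = 8.4 kWh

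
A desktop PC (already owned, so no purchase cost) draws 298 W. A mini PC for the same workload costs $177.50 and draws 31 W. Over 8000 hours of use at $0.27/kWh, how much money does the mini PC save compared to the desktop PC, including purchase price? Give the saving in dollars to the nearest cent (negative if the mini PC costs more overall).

desktop PC: $0.00 + (298/1000) kW × 8000 h × $0.27 = $0.00 + $643.68 = $643.68
mini PC: $177.50 + (31/1000) kW × 8000 h × $0.27 = $177.50 + $66.96 = $244.46
Saving = $643.68 − $244.46 = $399.22

$399.22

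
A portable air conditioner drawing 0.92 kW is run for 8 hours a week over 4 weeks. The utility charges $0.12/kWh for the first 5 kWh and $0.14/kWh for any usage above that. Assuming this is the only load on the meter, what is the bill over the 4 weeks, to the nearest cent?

$4.02

Runtime = 8 h/week × 4 weeks = 32 h
Energy = 0.92 kW × 32 h = 29.44 kWh
Tier 1 (0–5 kWh): 5 × $0.12 = $0.6
Above 5 kWh: 24.44 × $0.14 = $3.4216
Bill = $4.02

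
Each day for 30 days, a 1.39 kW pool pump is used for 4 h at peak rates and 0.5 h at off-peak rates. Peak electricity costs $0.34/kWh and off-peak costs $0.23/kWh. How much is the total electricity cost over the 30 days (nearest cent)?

$61.51

Peak energy = 1.39 kW × 4 h × 30 = 166.8 kWh
Off-peak energy = 1.39 kW × 0.5 h × 30 = 20.85 kWh
Cost = 166.8 × $0.34 + 20.85 × $0.23 = $56.712 + $4.7955 = $61.51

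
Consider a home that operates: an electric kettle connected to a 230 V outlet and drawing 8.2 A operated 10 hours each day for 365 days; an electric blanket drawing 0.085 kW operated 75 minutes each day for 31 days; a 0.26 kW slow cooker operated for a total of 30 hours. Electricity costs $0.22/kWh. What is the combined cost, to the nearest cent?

$1516.90

electric kettle: Power = 8.2 A × 230 V = 1886 W = 1.886 kW
electric kettle: Runtime = 10 h/day × 365 days = 3650 h
electric kettle: 1.886 kW × 3650 h = 6883.9 kWh
electric blanket: Runtime = 75 min × 31 = 2325 min = 38.75 h
electric blanket: 0.085 kW × 38.75 h = 3.29375 kWh
slow cooker: 0.26 kW × 30 h = 7.8 kWh
Total energy = 6894.99375 kWh
Cost = 6894.99375 × $0.22 = $1516.90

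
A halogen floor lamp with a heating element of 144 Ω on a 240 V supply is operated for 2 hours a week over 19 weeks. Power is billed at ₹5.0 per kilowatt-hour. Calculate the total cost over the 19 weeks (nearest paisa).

₹76.00

Power = V²/R = 240²/144 = 400 W = 0.4 kW
Runtime = 2 h/week × 19 weeks = 38 h
Energy = 0.4 kW × 38 h = 15.2 kWh
Cost = 15.2 kWh × ₹5.0/kWh = ₹76.00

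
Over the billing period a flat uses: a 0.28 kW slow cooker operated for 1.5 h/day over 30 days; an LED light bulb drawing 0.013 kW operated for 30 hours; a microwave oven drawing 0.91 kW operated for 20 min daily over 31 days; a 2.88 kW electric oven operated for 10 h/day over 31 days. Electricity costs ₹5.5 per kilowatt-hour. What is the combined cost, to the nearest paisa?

slow cooker: Runtime = 1.5 h/day × 30 days = 45 h
slow cooker: 0.28 kW × 45 h = 12.6 kWh
LED light bulb: 0.013 kW × 30 h = 0.39 kWh
microwave oven: Runtime = 20 min × 31 = 620 min = 10.333333… h
microwave oven: 0.91 kW × 10.333333… h = 9.403333… kWh
electric oven: Runtime = 10 h/day × 31 days = 310 h
electric oven: 2.88 kW × 310 h = 892.8 kWh
Total energy = 915.193333… kWh
Cost = 915.193333… × ₹5.5 = ₹5033.56

₹5033.56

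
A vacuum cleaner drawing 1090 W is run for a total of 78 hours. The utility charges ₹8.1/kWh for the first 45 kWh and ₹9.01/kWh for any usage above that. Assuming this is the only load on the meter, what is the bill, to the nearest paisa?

Energy = 1.09 kW × 78 h = 85.02 kWh
Tier 1 (0–45 kWh): 45 × ₹8.1 = ₹364.5
Above 45 kWh: 40.02 × ₹9.01 = ₹360.5802
Bill = ₹725.08

₹725.08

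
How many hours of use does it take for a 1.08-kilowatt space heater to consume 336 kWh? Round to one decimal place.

Hours = 336 kWh ÷ 1.08 kW = 311.1 h

311.1 h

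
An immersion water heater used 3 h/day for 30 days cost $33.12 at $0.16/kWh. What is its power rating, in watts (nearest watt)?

2300 W

Energy = $33.12 ÷ $0.16/kWh = 207 kWh
Runtime = 3 h/day × 30 days = 90 h
Power = 207 kWh ÷ 90 h = 2.3 kW = 2300 W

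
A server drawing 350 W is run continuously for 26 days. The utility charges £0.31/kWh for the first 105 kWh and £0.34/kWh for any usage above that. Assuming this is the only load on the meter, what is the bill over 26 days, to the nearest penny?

£71.11

Runtime = 24 h × 26 = 624 h
Energy = 0.35 kW × 624 h = 218.4 kWh
Tier 1 (0–105 kWh): 105 × £0.31 = £32.55
Above 105 kWh: 113.4 × £0.34 = £38.556
Bill = £71.11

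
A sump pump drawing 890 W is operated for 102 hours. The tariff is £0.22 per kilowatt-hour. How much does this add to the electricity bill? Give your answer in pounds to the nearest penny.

Energy = 0.89 kW × 102 h = 90.78 kWh
Cost = 90.78 kWh × £0.22/kWh = £19.97

£19.97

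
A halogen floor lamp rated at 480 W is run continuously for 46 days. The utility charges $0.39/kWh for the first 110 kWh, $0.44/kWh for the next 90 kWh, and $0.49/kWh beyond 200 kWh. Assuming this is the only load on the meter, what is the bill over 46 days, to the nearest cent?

$244.16

Runtime = 24 h × 46 = 1104 h
Energy = 0.48 kW × 1104 h = 529.92 kWh
Tier 1 (0–110 kWh): 110 × $0.39 = $42.9
Tier 2 (110–200 kWh): 90 × $0.44 = $39.6
Above 200 kWh: 329.92 × $0.49 = $161.6608
Bill = $244.16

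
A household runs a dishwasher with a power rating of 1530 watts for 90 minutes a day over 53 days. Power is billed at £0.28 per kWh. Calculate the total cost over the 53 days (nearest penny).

Runtime = 90 min × 53 = 4770 min = 79.5 h
Energy = 1.53 kW × 79.5 h = 121.635 kWh
Cost = 121.635 kWh × £0.28/kWh = £34.06

£34.06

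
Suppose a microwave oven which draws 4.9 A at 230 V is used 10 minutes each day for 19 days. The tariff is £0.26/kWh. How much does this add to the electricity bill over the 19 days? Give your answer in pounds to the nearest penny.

Power = 4.9 A × 230 V = 1127 W = 1.127 kW
Runtime = 10 min × 19 = 190 min = 3.166666… h
Energy = 1.127 kW × 3.166666… h = 3.568833… kWh
Cost = 3.568833… kWh × £0.26/kWh = £0.93

£0.93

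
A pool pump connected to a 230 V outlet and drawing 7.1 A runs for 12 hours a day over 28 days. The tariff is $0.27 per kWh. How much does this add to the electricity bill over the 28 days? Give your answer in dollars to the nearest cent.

$148.15

Power = 7.1 A × 230 V = 1633 W = 1.633 kW
Runtime = 12 h/day × 28 days = 336 h
Energy = 1.633 kW × 336 h = 548.688 kWh
Cost = 548.688 kWh × $0.27/kWh = $148.15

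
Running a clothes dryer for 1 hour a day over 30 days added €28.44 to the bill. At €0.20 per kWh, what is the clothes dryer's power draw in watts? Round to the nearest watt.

4740 W

Energy = €28.44 ÷ €0.20/kWh = 142.2 kWh
Runtime = 1 h/day × 30 days = 30 h
Power = 142.2 kWh ÷ 30 h = 4.74 kW = 4740 W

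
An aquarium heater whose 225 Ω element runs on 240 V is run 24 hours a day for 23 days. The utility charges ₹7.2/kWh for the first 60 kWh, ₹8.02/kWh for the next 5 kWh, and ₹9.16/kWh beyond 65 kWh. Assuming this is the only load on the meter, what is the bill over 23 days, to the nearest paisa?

Power = V²/R = 240²/225 = 256 W = 0.256 kW
Runtime = 24 h × 23 = 552 h
Energy = 0.256 kW × 552 h = 141.312 kWh
Tier 1 (0–60 kWh): 60 × ₹7.2 = ₹432
Tier 2 (60–65 kWh): 5 × ₹8.02 = ₹40.1
Above 65 kWh: 76.312 × ₹9.16 = ₹699.01792
Bill = ₹1171.12

₹1171.12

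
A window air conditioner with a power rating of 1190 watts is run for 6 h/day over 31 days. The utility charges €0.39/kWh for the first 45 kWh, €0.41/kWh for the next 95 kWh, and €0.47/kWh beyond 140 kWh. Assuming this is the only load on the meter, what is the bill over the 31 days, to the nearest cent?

Runtime = 6 h/day × 31 days = 186 h
Energy = 1.19 kW × 186 h = 221.34 kWh
Tier 1 (0–45 kWh): 45 × €0.39 = €17.55
Tier 2 (45–140 kWh): 95 × €0.41 = €38.95
Above 140 kWh: 81.34 × €0.47 = €38.2298
Bill = €94.73

€94.73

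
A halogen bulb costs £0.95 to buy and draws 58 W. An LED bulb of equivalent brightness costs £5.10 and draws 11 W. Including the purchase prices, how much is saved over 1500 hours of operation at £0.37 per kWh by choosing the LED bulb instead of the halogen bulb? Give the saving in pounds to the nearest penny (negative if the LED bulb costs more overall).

halogen bulb: £0.95 + (58/1000) kW × 1500 h × £0.37 = £0.95 + £32.19 = £33.14
LED bulb: £5.10 + (11/1000) kW × 1500 h × £0.37 = £5.10 + £6.105 = £11.205
Saving = £33.14 − £11.205 = £21.935 → £21.94

£21.94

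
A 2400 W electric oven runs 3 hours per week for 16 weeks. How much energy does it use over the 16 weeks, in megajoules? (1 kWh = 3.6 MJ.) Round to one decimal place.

414.7 MJ

Runtime = 3 h/week × 16 weeks = 48 h
Energy = 2.4 kW × 48 h = 115.2 kWh
= 115.2 × 3.6 MJ = 414.7 MJ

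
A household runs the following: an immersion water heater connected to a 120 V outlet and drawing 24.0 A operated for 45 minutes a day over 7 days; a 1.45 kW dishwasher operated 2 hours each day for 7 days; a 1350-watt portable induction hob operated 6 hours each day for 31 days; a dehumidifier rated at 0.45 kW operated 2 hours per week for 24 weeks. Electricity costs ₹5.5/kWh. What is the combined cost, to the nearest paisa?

immersion water heater: Power = 24.0 A × 120 V = 2880 W = 2.88 kW
immersion water heater: Runtime = 45 min × 7 = 315 min = 5.25 h
immersion water heater: 2.88 kW × 5.25 h = 15.12 kWh
dishwasher: Runtime = 2 h/day × 7 days = 14 h
dishwasher: 1.45 kW × 14 h = 20.3 kWh
portable induction hob: Runtime = 6 h/day × 31 days = 186 h
portable induction hob: 1.35 kW × 186 h = 251.1 kWh
dehumidifier: Runtime = 2 h/week × 24 weeks = 48 h
dehumidifier: 0.45 kW × 48 h = 21.6 kWh
Total energy = 308.12 kWh
Cost = 308.12 × ₹5.5 = ₹1694.66

₹1694.66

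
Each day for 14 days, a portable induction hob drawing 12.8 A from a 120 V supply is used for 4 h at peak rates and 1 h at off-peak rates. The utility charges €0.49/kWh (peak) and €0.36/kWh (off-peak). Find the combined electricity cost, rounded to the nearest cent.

€49.89

Power = 12.8 A × 120 V = 1536 W = 1.536 kW
Peak energy = 1.536 kW × 4 h × 14 = 86.016 kWh
Off-peak energy = 1.536 kW × 1 h × 14 = 21.504 kWh
Cost = 86.016 × €0.49 + 21.504 × €0.36 = €42.14784 + €7.74144 = €49.89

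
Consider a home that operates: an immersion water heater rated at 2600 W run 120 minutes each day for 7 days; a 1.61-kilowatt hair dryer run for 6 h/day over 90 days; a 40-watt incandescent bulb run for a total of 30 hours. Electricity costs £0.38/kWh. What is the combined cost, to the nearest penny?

immersion water heater: Runtime = 120 min × 7 = 840 min = 14 h
immersion water heater: 2.6 kW × 14 h = 36.4 kWh
hair dryer: Runtime = 6 h/day × 90 days = 540 h
hair dryer: 1.61 kW × 540 h = 869.4 kWh
incandescent bulb: 0.04 kW × 30 h = 1.2 kWh
Total energy = 907 kWh
Cost = 907 × £0.38 = £344.66

£344.66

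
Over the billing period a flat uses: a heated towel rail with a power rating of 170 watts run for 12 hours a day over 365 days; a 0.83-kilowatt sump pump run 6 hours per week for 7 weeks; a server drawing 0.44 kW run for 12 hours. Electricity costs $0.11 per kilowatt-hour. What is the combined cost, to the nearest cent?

heated towel rail: Runtime = 12 h/day × 365 days = 4380 h
heated towel rail: 0.17 kW × 4380 h = 744.6 kWh
sump pump: Runtime = 6 h/week × 7 weeks = 42 h
sump pump: 0.83 kW × 42 h = 34.86 kWh
server: 0.44 kW × 12 h = 5.28 kWh
Total energy = 784.74 kWh
Cost = 784.74 × $0.11 = $86.32

$86.32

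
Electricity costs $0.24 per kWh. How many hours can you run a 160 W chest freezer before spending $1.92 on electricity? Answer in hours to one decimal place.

Energy available = $1.92 ÷ $0.24/kWh = 8 kWh
Hours = 8 kWh ÷ 0.16 kW = 50.0 h

50.0 h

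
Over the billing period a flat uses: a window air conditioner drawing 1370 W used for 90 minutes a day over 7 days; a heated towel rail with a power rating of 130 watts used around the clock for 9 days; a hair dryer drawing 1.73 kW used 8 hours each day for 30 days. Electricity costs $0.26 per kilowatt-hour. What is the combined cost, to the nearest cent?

$118.99

window air conditioner: Runtime = 90 min × 7 = 630 min = 10.5 h
window air conditioner: 1.37 kW × 10.5 h = 14.385 kWh
heated towel rail: Runtime = 24 h × 9 = 216 h
heated towel rail: 0.13 kW × 216 h = 28.08 kWh
hair dryer: Runtime = 8 h/day × 30 days = 240 h
hair dryer: 1.73 kW × 240 h = 415.2 kWh
Total energy = 457.665 kWh
Cost = 457.665 × $0.26 = $118.99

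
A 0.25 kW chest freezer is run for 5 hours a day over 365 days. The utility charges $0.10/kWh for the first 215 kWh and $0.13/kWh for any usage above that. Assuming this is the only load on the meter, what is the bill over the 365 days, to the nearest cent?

$52.86

Runtime = 5 h/day × 365 days = 1825 h
Energy = 0.25 kW × 1825 h = 456.25 kWh
Tier 1 (0–215 kWh): 215 × $0.10 = $21.5
Above 215 kWh: 241.25 × $0.13 = $31.3625
Bill = $52.86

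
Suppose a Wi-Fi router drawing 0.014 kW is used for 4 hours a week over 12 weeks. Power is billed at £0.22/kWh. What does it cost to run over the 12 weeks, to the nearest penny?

£0.15

Runtime = 4 h/week × 12 weeks = 48 h
Energy = 0.014 kW × 48 h = 0.672 kWh
Cost = 0.672 kWh × £0.22/kWh = £0.15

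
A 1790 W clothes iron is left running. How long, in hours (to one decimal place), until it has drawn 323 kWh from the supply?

Hours = 323 kWh ÷ 1.79 kW = 180.4 h

180.4 h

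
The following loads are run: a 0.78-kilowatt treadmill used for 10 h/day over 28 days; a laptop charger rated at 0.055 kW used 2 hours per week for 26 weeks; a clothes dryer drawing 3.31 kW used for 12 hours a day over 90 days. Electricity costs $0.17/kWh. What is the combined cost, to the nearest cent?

$645.33

treadmill: Runtime = 10 h/day × 28 days = 280 h
treadmill: 0.78 kW × 280 h = 218.4 kWh
laptop charger: Runtime = 2 h/week × 26 weeks = 52 h
laptop charger: 0.055 kW × 52 h = 2.86 kWh
clothes dryer: Runtime = 12 h/day × 90 days = 1080 h
clothes dryer: 3.31 kW × 1080 h = 3574.8 kWh
Total energy = 3796.06 kWh
Cost = 3796.06 × $0.17 = $645.33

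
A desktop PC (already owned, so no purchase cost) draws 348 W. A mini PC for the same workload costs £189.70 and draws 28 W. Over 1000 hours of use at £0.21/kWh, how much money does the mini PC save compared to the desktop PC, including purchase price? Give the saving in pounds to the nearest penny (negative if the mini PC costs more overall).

desktop PC: £0.00 + (348/1000) kW × 1000 h × £0.21 = £0.00 + £73.08 = £73.08
mini PC: £189.70 + (28/1000) kW × 1000 h × £0.21 = £189.70 + £5.88 = £195.58
Saving = £73.08 − £195.58 = −£122.5

-£122.50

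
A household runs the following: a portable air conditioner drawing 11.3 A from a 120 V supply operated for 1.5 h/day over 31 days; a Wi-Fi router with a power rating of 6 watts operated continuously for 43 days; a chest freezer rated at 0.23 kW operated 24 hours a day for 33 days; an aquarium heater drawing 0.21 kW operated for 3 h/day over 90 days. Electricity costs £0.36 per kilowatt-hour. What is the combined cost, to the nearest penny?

portable air conditioner: Power = 11.3 A × 120 V = 1356 W = 1.356 kW
portable air conditioner: Runtime = 1.5 h/day × 31 days = 46.5 h
portable air conditioner: 1.356 kW × 46.5 h = 63.054 kWh
Wi-Fi router: Runtime = 24 h × 43 = 1032 h
Wi-Fi router: 0.006 kW × 1032 h = 6.192 kWh
chest freezer: Runtime = 24 h × 33 = 792 h
chest freezer: 0.23 kW × 792 h = 182.16 kWh
aquarium heater: Runtime = 3 h/day × 90 days = 270 h
aquarium heater: 0.21 kW × 270 h = 56.7 kWh
Total energy = 308.106 kWh
Cost = 308.106 × £0.36 = £110.92

£110.92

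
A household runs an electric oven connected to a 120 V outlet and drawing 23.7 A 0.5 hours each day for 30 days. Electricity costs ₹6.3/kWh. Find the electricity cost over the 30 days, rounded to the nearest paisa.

₹268.76

Power = 23.7 A × 120 V = 2844 W = 2.844 kW
Runtime = 0.5 h/day × 30 days = 15 h
Energy = 2.844 kW × 15 h = 42.66 kWh
Cost = 42.66 kWh × ₹6.3/kWh = ₹268.76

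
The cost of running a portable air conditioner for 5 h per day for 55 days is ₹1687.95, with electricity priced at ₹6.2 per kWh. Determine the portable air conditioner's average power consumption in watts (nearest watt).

Energy = ₹1687.95 ÷ ₹6.2/kWh = 272.25 kWh
Runtime = 5 h/day × 55 days = 275 h
Power = 272.25 kWh ÷ 275 h = 0.99 kW = 990 W

990 W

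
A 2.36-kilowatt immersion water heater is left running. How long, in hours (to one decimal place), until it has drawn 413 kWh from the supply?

175.0 h

Hours = 413 kWh ÷ 2.36 kW = 175.0 h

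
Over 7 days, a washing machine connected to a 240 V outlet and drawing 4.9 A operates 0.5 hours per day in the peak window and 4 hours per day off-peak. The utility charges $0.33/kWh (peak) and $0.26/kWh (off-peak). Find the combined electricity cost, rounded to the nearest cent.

$9.92

Power = 4.9 A × 240 V = 1176 W = 1.176 kW
Peak energy = 1.176 kW × 0.5 h × 7 = 4.116 kWh
Off-peak energy = 1.176 kW × 4 h × 7 = 32.928 kWh
Cost = 4.116 × $0.33 + 32.928 × $0.26 = $1.35828 + $8.56128 = $9.92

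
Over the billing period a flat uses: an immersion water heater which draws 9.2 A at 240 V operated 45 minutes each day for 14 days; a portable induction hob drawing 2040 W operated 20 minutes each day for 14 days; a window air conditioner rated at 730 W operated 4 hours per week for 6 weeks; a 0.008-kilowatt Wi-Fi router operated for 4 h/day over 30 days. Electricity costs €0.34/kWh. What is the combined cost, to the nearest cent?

immersion water heater: Power = 9.2 A × 240 V = 2208 W = 2.208 kW
immersion water heater: Runtime = 45 min × 14 = 630 min = 10.5 h
immersion water heater: 2.208 kW × 10.5 h = 23.184 kWh
portable induction hob: Runtime = 20 min × 14 = 280 min = 4.666666… h
portable induction hob: 2.04 kW × 4.666666… h = 9.52 kWh
window air conditioner: Runtime = 4 h/week × 6 weeks = 24 h
window air conditioner: 0.73 kW × 24 h = 17.52 kWh
Wi-Fi router: Runtime = 4 h/day × 30 days = 120 h
Wi-Fi router: 0.008 kW × 120 h = 0.96 kWh
Total energy = 51.184 kWh
Cost = 51.184 × €0.34 = €17.40

€17.40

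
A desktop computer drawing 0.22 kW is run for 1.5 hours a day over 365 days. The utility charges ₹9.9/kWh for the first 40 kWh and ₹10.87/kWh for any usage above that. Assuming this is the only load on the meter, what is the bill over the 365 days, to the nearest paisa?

Runtime = 1.5 h/day × 365 days = 547.5 h
Energy = 0.22 kW × 547.5 h = 120.45 kWh
Tier 1 (0–40 kWh): 40 × ₹9.9 = ₹396
Above 40 kWh: 80.45 × ₹10.87 = ₹874.4915
Bill = ₹1270.49

₹1270.49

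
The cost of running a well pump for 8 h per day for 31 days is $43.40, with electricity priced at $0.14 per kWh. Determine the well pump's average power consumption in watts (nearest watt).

1250 W

Energy = $43.40 ÷ $0.14/kWh = 310 kWh
Runtime = 8 h/day × 31 days = 248 h
Power = 310 kWh ÷ 248 h = 1.25 kW = 1250 W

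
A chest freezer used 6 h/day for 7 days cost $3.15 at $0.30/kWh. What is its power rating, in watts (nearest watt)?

250 W

Energy = $3.15 ÷ $0.30/kWh = 10.5 kWh
Runtime = 6 h/day × 7 days = 42 h
Power = 10.5 kWh ÷ 42 h = 0.25 kW = 250 W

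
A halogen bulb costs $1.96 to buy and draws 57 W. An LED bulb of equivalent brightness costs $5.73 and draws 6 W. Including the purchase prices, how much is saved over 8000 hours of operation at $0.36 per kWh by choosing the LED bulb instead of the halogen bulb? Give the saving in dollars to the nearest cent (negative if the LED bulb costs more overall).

halogen bulb: $1.96 + (57/1000) kW × 8000 h × $0.36 = $1.96 + $164.16 = $166.12
LED bulb: $5.73 + (6/1000) kW × 8000 h × $0.36 = $5.73 + $17.28 = $23.01
Saving = $166.12 − $23.01 = $143.11

$143.11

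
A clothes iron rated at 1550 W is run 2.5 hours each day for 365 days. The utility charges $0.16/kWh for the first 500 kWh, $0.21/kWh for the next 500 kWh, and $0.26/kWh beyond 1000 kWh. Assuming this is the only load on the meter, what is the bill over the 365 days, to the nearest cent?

$292.74

Runtime = 2.5 h/day × 365 days = 912.5 h
Energy = 1.55 kW × 912.5 h = 1414.375 kWh
Tier 1 (0–500 kWh): 500 × $0.16 = $80
Tier 2 (500–1000 kWh): 500 × $0.21 = $105
Above 1000 kWh: 414.375 × $0.26 = $107.7375
Bill = $292.74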